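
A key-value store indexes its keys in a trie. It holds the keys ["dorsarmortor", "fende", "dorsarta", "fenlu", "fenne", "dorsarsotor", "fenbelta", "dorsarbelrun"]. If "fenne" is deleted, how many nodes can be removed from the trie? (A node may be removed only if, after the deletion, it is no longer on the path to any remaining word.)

A node on "fenne"'s path can go only if nothing else ends at it or branches off below it.
The suffix "ne" (2 nodes) is used only by "fenne"; the node for "fen" still has the child "d", so pruning stops there.
Nodes removed: 2

2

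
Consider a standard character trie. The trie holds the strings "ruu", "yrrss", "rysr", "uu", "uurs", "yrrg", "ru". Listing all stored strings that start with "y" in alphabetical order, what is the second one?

yrrss

Words with prefix "y", in lexicographic order: "yrrg", "yrrss"
The 2nd is yrrss.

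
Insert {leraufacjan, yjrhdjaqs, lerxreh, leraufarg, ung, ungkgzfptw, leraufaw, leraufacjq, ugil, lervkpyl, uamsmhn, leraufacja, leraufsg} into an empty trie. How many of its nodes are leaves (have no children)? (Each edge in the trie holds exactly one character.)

11

Leaves are exactly the stored words that no other stored word extends.
Those words: "leraufacjan", "leraufacjq", "leraufarg", "leraufaw", "leraufsg", "lervkpyl", "lerxreh", "uamsmhn", "ugil", "ungkgzfptw", "yjrhdjaqs"
Leaf count: 11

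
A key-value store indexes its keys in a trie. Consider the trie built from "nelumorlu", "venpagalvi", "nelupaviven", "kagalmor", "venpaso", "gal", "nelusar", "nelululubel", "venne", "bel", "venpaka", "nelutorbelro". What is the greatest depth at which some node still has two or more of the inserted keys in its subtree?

5

Equivalently: take the maximum, over all pairs, of their longest common prefix length.
"venpagalvi" and "venpaka" agree on "venpa" (5 characters) before diverging; nothing deeper is shared.
Longest shared-prefix length: 5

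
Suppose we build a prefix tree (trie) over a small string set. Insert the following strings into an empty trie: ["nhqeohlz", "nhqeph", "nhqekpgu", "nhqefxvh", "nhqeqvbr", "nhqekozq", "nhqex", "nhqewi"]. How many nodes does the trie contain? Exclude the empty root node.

28

Insert word by word; a character creates a node only if that edge doesn't already exist:
  "nhqeohlz" → 8 new (n, h, q, e, o, h, l, z)
  "nhqeph" → prefix "nhqe" already present; 2 new (p, h)
  "nhqekpgu" → prefix "nhqe" already present; 4 new (k, p, g, u)
  "nhqefxvh" → prefix "nhqe" already present; 4 new (f, x, v, h)
  "nhqeqvbr" → prefix "nhqe" already present; 4 new (q, v, b, r)
  "nhqekozq" → prefix "nhqek" already present; 3 new (o, z, q)
  "nhqex" → prefix "nhqe" already present; 1 new (x)
  "nhqewi" → prefix "nhqe" already present; 2 new (w, i)
Total nodes = 8 + 2 + 4 + 4 + 4 + 3 + 1 + 2 = 28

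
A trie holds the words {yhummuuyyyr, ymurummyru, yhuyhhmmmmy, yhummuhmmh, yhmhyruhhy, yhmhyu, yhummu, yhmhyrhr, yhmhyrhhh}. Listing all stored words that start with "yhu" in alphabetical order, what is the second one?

yhummuhmmh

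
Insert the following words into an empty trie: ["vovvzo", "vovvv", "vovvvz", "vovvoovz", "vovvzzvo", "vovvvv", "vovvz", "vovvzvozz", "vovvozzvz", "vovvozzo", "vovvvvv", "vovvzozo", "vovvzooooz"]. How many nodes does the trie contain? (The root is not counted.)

32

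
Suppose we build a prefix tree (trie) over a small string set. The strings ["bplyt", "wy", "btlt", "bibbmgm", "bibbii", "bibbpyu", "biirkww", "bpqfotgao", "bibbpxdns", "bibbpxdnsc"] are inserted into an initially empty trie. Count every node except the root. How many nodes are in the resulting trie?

38

Trace insertions, counting only characters that open a new branch:
  "bplyt" → 5 new (b, p, l, y, t)
  "wy" → 2 new (w, y)
  "btlt" → prefix "b" already present; 3 new (t, l, t)
  "bibbmgm" → prefix "b" already present; 6 new (i, b, b, m, g, m)
  "bibbii" → prefix "bibb" already present; 2 new (i, i)
  "bibbpyu" → prefix "bibb" already present; 3 new (p, y, u)
  "biirkww" → prefix "bi" already present; 5 new (i, r, k, w, w)
  "bpqfotgao" → prefix "bp" already present; 7 new (q, f, o, t, g, a, o)
  "bibbpxdns" → prefix "bibbp" already present; 4 new (x, d, n, s)
  "bibbpxdnsc" → prefix "bibbpxdns" already present; 1 new (c)
Total nodes = 5 + 2 + 3 + 6 + 2 + 3 + 5 + 7 + 4 + 1 = 38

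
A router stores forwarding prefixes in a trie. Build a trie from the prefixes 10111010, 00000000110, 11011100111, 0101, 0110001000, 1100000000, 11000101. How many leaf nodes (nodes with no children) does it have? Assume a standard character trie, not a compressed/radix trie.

7

Leaves are exactly the stored words that no other stored word extends.
Those words: "00000000110", "0101", "0110001000", "10111010", "1100000000", "11000101", "11011100111"
Leaf count: 7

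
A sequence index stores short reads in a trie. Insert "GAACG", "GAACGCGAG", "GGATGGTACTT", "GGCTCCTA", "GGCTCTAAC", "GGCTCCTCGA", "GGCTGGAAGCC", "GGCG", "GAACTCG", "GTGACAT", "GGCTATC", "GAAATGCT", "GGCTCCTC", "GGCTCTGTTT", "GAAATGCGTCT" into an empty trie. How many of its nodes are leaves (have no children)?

Leaves are exactly the stored words that no other stored word extends.
Those words: "GAAATGCGTCT", "GAAATGCT", "GAACGCGAG", "GAACTCG", "GGATGGTACTT", "GGCG", "GGCTATC", "GGCTCCTA", "GGCTCCTCGA", "GGCTCTAAC", "GGCTCTGTTT", "GGCTGGAAGCC", "GTGACAT"
Leaf count: 13

13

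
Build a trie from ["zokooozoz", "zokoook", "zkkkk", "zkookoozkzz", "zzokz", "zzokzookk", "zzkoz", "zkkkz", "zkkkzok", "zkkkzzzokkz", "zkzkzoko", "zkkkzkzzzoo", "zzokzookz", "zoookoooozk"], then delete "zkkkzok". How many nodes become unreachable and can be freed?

After clearing the end-marker at "zkkkzok", prune upward until reaching a node still needed by another word.
The suffix "ok" (2 nodes) is used only by "zkkkzok"; the node for "zkkkz" still has the child "z", so pruning stops there.
Nodes removed: 2

2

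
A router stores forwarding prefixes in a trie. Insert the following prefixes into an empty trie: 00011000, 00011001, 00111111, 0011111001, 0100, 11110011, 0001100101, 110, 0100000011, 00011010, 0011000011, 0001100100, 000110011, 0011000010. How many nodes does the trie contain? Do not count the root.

Trace insertions, counting only characters that open a new branch:
  "00011000" → 8 new (0, 0, 0, 1, 1, 0, 0, 0)
  "00011001" → prefix "0001100" already present; 1 new (1)
  "00111111" → prefix "00" already present; 6 new (1, 1, 1, 1, 1, 1)
  "0011111001" → prefix "0011111" already present; 3 new (0, 0, 1)
  "0100" → prefix "0" already present; 3 new (1, 0, 0)
  "11110011" → 8 new (1, 1, 1, 1, 0, 0, 1, 1)
  "0001100101" → prefix "00011001" already present; 2 new (0, 1)
  "110" → prefix "11" already present; 1 new (0)
  "0100000011" → prefix "0100" already present; 6 new (0, 0, 0, 0, 1, 1)
  "00011010" → prefix "000110" already present; 2 new (1, 0)
  "0011000011" → prefix "0011" already present; 6 new (0, 0, 0, 0, 1, 1)
  "0001100100" → prefix "000110010" already present; 1 new (0)
  "000110011" → prefix "00011001" already present; 1 new (1)
  "0011000010" → prefix "001100001" already present; 1 new (0)
Total nodes = 8 + 1 + 6 + 3 + 3 + 8 + 2 + 1 + 6 + 2 + 6 + 1 + 1 + 1 = 49

49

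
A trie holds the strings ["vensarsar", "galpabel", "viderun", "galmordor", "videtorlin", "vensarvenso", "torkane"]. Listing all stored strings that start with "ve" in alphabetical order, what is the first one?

DFS of the "ve" subtree visits, in order: "vensarsar", "vensarvenso"
Position 1: vensarsar

vensarsar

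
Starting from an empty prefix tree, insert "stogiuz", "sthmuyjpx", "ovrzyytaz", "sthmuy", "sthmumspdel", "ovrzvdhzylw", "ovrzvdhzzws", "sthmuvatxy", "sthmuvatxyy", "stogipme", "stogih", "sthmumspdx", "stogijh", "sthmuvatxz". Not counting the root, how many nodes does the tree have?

53

For each word, the new-node count is its length minus the longest prefix already in the trie:
  "stogiuz" → 7 new (s, t, o, g, i, u, z)
  "sthmuyjpx" → prefix "st" already present; 7 new (h, m, u, y, j, p, x)
  "ovrzyytaz" → 9 new (o, v, r, z, y, y, t, a, z)
  "sthmuy" → prefix "sthmuy" already present; 0 new (none)
  "sthmumspdel" → prefix "sthmu" already present; 6 new (m, s, p, d, e, l)
  "ovrzvdhzylw" → prefix "ovrz" already present; 7 new (v, d, h, z, y, l, w)
  "ovrzvdhzzws" → prefix "ovrzvdhz" already present; 3 new (z, w, s)
  "sthmuvatxy" → prefix "sthmu" already present; 5 new (v, a, t, x, y)
  "sthmuvatxyy" → prefix "sthmuvatxy" already present; 1 new (y)
  "stogipme" → prefix "stogi" already present; 3 new (p, m, e)
  "stogih" → prefix "stogi" already present; 1 new (h)
  "sthmumspdx" → prefix "sthmumspd" already present; 1 new (x)
  "stogijh" → prefix "stogi" already present; 2 new (j, h)
  "sthmuvatxz" → prefix "sthmuvatx" already present; 1 new (z)
Total nodes = 7 + 7 + 9 + 0 + 6 + 7 + 3 + 5 + 1 + 3 + 1 + 1 + 2 + 1 = 53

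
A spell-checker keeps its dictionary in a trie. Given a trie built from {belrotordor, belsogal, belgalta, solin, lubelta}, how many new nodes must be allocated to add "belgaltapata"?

4

Walking "belgaltapata" from the root, the first 8 characters ("belgalta") follow existing edges; "p" is the first miss.
New nodes needed: |"belgaltapata"| − 8 = 12 − 8 = 4.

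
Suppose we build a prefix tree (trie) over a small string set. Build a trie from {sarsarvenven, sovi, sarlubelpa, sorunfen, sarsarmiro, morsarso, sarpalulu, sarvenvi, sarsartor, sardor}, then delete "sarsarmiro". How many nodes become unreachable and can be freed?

4

After clearing the end-marker at "sarsarmiro", prune upward until reaching a node still needed by another word.
The suffix "miro" (4 nodes) is used only by "sarsarmiro"; the node for "sarsar" still has the child "v", so pruning stops there.
Nodes removed: 4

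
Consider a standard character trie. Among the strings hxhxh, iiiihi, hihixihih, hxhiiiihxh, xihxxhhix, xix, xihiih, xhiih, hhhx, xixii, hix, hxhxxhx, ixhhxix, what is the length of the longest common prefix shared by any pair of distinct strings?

4

Equivalently: take the maximum, over all pairs, of their longest common prefix length.
e.g. "hxhxh" and "hxhxxhx" share the prefix "hxhx" of length 4; no pair shares a longer one.
Longest shared-prefix length: 4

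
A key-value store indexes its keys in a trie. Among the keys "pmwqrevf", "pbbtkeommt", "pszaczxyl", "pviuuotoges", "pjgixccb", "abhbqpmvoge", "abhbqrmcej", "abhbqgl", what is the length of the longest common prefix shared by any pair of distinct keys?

Equivalently: take the maximum, over all pairs, of their longest common prefix length.
"abhbqgl" and "abhbqpmvoge" agree on "abhbq" (5 characters) before diverging; nothing deeper is shared.
Longest shared-prefix length: 5

5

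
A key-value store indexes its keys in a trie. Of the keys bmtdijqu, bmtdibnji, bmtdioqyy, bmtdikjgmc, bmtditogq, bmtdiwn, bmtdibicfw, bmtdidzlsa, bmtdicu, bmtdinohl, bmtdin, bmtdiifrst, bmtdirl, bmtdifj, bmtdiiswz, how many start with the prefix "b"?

15

Walk to "b"; the words in its subtree are exactly those with that prefix.
Words under "b": bmtdibicfw, bmtdibnji, bmtdicu, bmtdidzlsa, bmtdifj, bmtdiifrst, bmtdiiswz, bmtdijqu, bmtdikjgmc, bmtdin, bmtdinohl, bmtdioqyy, bmtdirl, bmtditogq, bmtdiwn
Count: 15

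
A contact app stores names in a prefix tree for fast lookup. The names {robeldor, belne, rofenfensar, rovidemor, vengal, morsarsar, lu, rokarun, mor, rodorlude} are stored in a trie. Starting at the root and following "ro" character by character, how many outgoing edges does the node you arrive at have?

5

Walk "ro" from the root, arriving at one node.
Characters that immediately follow "ro" among the stored strings: {b, d, f, k, v}.
That node has 5 child edges.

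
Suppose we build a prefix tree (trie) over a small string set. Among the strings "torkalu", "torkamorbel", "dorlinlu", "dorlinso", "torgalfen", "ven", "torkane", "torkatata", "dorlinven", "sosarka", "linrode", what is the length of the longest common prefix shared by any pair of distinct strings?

The deepest shared node is where two words last agree before diverging.
"dorlinlu" and "dorlinso" agree on "dorlin" (6 characters) before diverging; nothing deeper is shared.
Longest shared-prefix length: 6

6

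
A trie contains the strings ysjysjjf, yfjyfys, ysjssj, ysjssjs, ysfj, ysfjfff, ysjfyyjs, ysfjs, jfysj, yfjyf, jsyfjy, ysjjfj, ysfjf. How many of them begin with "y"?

11

Traverse to the node for "y", then collect every word in that subtree.
Words under "y": yfjyf, yfjyfys, ysfj, ysfjf, ysfjfff, ysfjs, ysjfyyjs, ysjjfj, ysjssj, ysjssjs, ysjysjjf
Count: 11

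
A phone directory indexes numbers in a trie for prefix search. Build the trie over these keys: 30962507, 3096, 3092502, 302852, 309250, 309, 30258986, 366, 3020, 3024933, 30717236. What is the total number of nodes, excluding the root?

34

Count nodes per top-level branch (shared prefixes stored once):
  '3'-branch (3020, 3024933, 30258986, 302852, 30717236, 309, 309250, 3092502, 3096, 30962507, 366): 34 nodes
Sum: 34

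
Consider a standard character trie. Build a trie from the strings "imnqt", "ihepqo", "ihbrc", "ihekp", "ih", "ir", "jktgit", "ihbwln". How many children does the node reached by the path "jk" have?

1

Walk "jk" from the root, arriving at one node.
Distinct next characters after "jk": t.
That node has 1 child edge.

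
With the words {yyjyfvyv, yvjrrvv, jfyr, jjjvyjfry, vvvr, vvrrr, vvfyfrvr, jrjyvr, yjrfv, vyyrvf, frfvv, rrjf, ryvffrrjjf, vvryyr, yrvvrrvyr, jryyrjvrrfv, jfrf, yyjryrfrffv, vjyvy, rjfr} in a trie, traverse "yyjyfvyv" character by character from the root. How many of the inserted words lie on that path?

1

Walk "yyjyfvyv" from the root; an end-of-word marker is hit whenever a stored word is a prefix of "yyjyfvyv".
Prefixes of the query that are stored words: "yyjyfvyv"
Count: 1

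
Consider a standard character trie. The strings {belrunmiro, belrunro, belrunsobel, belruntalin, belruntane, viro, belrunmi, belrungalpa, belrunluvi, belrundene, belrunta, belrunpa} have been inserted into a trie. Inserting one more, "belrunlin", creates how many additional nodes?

The longest prefix of "belrunlin" already in the trie is "belrunl" (length 7).
New nodes needed: |"belrunlin"| − 7 = 9 − 7 = 2.

2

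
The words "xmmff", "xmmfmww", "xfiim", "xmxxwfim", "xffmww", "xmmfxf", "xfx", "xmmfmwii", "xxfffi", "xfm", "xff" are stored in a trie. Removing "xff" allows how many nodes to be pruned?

0

After clearing the end-marker at "xff", prune upward until reaching a node still needed by another word.
Every node on "xff" is still needed (e.g. by "xffmww"), so nothing is freed.
Nodes removed: 0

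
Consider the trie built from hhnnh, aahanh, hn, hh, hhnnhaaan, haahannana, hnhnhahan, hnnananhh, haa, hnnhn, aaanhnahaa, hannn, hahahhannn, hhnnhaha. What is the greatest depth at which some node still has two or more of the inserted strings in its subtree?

The deepest shared node is where two words last agree before diverging.
"hhnnhaaan" and "hhnnhaha" agree on "hhnnha" (6 characters) before diverging; nothing deeper is shared.
Longest shared-prefix length: 6

6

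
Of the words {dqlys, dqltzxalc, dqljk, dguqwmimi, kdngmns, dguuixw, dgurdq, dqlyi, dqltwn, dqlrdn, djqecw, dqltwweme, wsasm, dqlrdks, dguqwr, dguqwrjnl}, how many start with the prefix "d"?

Traverse to the node for "d", then collect every word in that subtree.
Words under "d": dguqwmimi, dguqwr, dguqwrjnl, dgurdq, dguuixw, djqecw, dqljk, dqlrdks, dqlrdn, dqltwn, dqltwweme, dqltzxalc, dqlyi, dqlys
Count: 14

14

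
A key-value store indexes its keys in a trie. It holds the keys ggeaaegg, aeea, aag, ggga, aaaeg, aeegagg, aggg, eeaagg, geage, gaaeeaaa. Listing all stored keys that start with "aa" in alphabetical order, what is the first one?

aaaeg

Words with prefix "aa", in lexicographic order: "aaaeg", "aag"
Position 1: aaaeg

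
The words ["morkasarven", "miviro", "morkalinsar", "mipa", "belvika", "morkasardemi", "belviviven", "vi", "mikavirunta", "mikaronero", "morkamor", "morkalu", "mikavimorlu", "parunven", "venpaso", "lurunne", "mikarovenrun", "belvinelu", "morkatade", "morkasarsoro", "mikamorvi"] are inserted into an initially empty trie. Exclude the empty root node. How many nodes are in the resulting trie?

Insert word by word; a character creates a node only if that edge doesn't already exist:
  "morkasarven" → 11 new (m, o, r, k, a, s, a, r, v, e, n)
  "miviro" → prefix "m" already present; 5 new (i, v, i, r, o)
  "morkalinsar" → prefix "morka" already present; 6 new (l, i, n, s, a, r)
  "mipa" → prefix "mi" already present; 2 new (p, a)
  "belvika" → 7 new (b, e, l, v, i, k, a)
  "morkasardemi" → prefix "morkasar" already present; 4 new (d, e, m, i)
  "belviviven" → prefix "belvi" already present; 5 new (v, i, v, e, n)
  "vi" → 2 new (v, i)
  "mikavirunta" → prefix "mi" already present; 9 new (k, a, v, i, r, u, n, t, a)
  "mikaronero" → prefix "mika" already present; 6 new (r, o, n, e, r, o)
  "morkamor" → prefix "morka" already present; 3 new (m, o, r)
  "morkalu" → prefix "morkal" already present; 1 new (u)
  "mikavimorlu" → prefix "mikavi" already present; 5 new (m, o, r, l, u)
  "parunven" → 8 new (p, a, r, u, n, v, e, n)
  "venpaso" → prefix "v" already present; 6 new (e, n, p, a, s, o)
  "lurunne" → 7 new (l, u, r, u, n, n, e)
  "mikarovenrun" → prefix "mikaro" already present; 6 new (v, e, n, r, u, n)
  "belvinelu" → prefix "belvi" already present; 4 new (n, e, l, u)
  "morkatade" → prefix "morka" already present; 4 new (t, a, d, e)
  "morkasarsoro" → prefix "morkasar" already present; 4 new (s, o, r, o)
  "mikamorvi" → prefix "mika" already present; 5 new (m, o, r, v, i)
Total nodes = 11 + 5 + 6 + 2 + 7 + 4 + 5 + 2 + 9 + 6 + 3 + 1 + 5 + 8 + 6 + 7 + 6 + 4 + 4 + 4 + 5 = 110

110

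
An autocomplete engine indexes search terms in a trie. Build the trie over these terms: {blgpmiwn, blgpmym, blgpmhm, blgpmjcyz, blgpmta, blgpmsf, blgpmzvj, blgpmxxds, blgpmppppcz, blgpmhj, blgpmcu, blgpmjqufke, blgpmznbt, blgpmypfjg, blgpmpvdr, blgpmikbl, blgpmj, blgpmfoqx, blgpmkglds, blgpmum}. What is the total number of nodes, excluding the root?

65

For each word, the new-node count is its length minus the longest prefix already in the trie:
  "blgpmiwn" → 8 new (b, l, g, p, m, i, w, n)
  "blgpmym" → prefix "blgpm" already present; 2 new (y, m)
  "blgpmhm" → prefix "blgpm" already present; 2 new (h, m)
  "blgpmjcyz" → prefix "blgpm" already present; 4 new (j, c, y, z)
  "blgpmta" → prefix "blgpm" already present; 2 new (t, a)
  "blgpmsf" → prefix "blgpm" already present; 2 new (s, f)
  "blgpmzvj" → prefix "blgpm" already present; 3 new (z, v, j)
  "blgpmxxds" → prefix "blgpm" already present; 4 new (x, x, d, s)
  "blgpmppppcz" → prefix "blgpm" already present; 6 new (p, p, p, p, c, z)
  "blgpmhj" → prefix "blgpmh" already present; 1 new (j)
  "blgpmcu" → prefix "blgpm" already present; 2 new (c, u)
  "blgpmjqufke" → prefix "blgpmj" already present; 5 new (q, u, f, k, e)
  "blgpmznbt" → prefix "blgpmz" already present; 3 new (n, b, t)
  "blgpmypfjg" → prefix "blgpmy" already present; 4 new (p, f, j, g)
  "blgpmpvdr" → prefix "blgpmp" already present; 3 new (v, d, r)
  "blgpmikbl" → prefix "blgpmi" already present; 3 new (k, b, l)
  "blgpmj" → prefix "blgpmj" already present; 0 new (none)
  "blgpmfoqx" → prefix "blgpm" already present; 4 new (f, o, q, x)
  "blgpmkglds" → prefix "blgpm" already present; 5 new (k, g, l, d, s)
  "blgpmum" → prefix "blgpm" already present; 2 new (u, m)
Total nodes = 8 + 2 + 2 + 4 + 2 + 2 + 3 + 4 + 6 + 1 + 2 + 5 + 3 + 4 + 3 + 3 + 0 + 4 + 5 + 2 = 65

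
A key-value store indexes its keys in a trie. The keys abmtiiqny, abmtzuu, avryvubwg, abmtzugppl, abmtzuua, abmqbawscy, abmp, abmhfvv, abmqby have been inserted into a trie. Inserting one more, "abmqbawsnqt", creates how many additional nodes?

Walking "abmqbawsnqt" from the root, the first 8 characters ("abmqbaws") follow existing edges; "n" is the first miss.
So 11 − 8 = 3 new nodes.

3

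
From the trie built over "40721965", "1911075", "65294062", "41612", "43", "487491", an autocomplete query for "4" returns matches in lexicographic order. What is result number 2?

41612

Words with prefix "4", in lexicographic order: "40721965", "41612", "43", "487491"
Position 2: 41612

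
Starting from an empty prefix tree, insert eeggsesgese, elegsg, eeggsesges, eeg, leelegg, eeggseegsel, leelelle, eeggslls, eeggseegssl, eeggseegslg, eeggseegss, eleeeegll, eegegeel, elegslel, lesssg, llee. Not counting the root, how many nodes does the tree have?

59

For each word, the new-node count is its length minus the longest prefix already in the trie:
  "eeggsesgese" → 11 new (e, e, g, g, s, e, s, g, e, s, e)
  "elegsg" → prefix "e" already present; 5 new (l, e, g, s, g)
  "eeggsesges" → prefix "eeggsesges" already present; 0 new (none)
  "eeg" → prefix "eeg" already present; 0 new (none)
  "leelegg" → 7 new (l, e, e, l, e, g, g)
  "eeggseegsel" → prefix "eeggse" already present; 5 new (e, g, s, e, l)
  "leelelle" → prefix "leele" already present; 3 new (l, l, e)
  "eeggslls" → prefix "eeggs" already present; 3 new (l, l, s)
  "eeggseegssl" → prefix "eeggseegs" already present; 2 new (s, l)
  "eeggseegslg" → prefix "eeggseegs" already present; 2 new (l, g)
  "eeggseegss" → prefix "eeggseegss" already present; 0 new (none)
  "eleeeegll" → prefix "ele" already present; 6 new (e, e, e, g, l, l)
  "eegegeel" → prefix "eeg" already present; 5 new (e, g, e, e, l)
  "elegslel" → prefix "elegs" already present; 3 new (l, e, l)
  "lesssg" → prefix "le" already present; 4 new (s, s, s, g)
  "llee" → prefix "l" already present; 3 new (l, e, e)
Total nodes = 11 + 5 + 0 + 0 + 7 + 5 + 3 + 3 + 2 + 2 + 0 + 6 + 5 + 3 + 4 + 3 = 59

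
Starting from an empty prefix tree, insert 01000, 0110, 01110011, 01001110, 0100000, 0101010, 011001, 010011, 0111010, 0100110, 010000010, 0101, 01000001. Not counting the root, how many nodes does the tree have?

29

Count nodes per top-level branch (shared prefixes stored once):
  '0'-branch (01000, 0100000, 01000001, 010000010, 010011, 0100110, 01001110, 0101, 0101010, 0110, 011001, 01110011, 0111010): 29 nodes
Sum: 29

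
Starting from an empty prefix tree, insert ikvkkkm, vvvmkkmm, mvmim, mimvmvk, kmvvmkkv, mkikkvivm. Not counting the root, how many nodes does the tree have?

42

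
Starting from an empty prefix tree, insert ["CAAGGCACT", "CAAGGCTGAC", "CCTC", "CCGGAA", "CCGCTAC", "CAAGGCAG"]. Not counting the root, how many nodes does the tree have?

25

For each word, the new-node count is its length minus the longest prefix already in the trie:
  "CAAGGCACT" → 9 new (C, A, A, G, G, C, A, C, T)
  "CAAGGCTGAC" → prefix "CAAGGC" already present; 4 new (T, G, A, C)
  "CCTC" → prefix "C" already present; 3 new (C, T, C)
  "CCGGAA" → prefix "CC" already present; 4 new (G, G, A, A)
  "CCGCTAC" → prefix "CCG" already present; 4 new (C, T, A, C)
  "CAAGGCAG" → prefix "CAAGGCA" already present; 1 new (G)
Total nodes = 9 + 4 + 3 + 4 + 4 + 1 = 25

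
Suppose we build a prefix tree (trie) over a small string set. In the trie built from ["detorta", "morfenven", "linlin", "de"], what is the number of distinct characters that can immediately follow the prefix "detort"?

Follow the path "detort" to its node, then look at its outgoing edges.
Characters that immediately follow "detort" among the stored strings: {a}.
That node has 1 child edge.

1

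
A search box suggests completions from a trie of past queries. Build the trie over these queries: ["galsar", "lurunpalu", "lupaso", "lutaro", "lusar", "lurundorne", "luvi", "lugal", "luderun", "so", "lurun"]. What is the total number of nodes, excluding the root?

For each word, the new-node count is its length minus the longest prefix already in the trie:
  "galsar" → 6 new (g, a, l, s, a, r)
  "lurunpalu" → 9 new (l, u, r, u, n, p, a, l, u)
  "lupaso" → prefix "lu" already present; 4 new (p, a, s, o)
  "lutaro" → prefix "lu" already present; 4 new (t, a, r, o)
  "lusar" → prefix "lu" already present; 3 new (s, a, r)
  "lurundorne" → prefix "lurun" already present; 5 new (d, o, r, n, e)
  "luvi" → prefix "lu" already present; 2 new (v, i)
  "lugal" → prefix "lu" already present; 3 new (g, a, l)
  "luderun" → prefix "lu" already present; 5 new (d, e, r, u, n)
  "so" → 2 new (s, o)
  "lurun" → prefix "lurun" already present; 0 new (none)
Total nodes = 6 + 9 + 4 + 4 + 3 + 5 + 2 + 3 + 5 + 2 + 0 = 43

43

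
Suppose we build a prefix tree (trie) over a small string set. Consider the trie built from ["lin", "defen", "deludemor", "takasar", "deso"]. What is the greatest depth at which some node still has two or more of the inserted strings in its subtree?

Equivalently: take the maximum, over all pairs, of their longest common prefix length.
"defen" and "deludemor" agree on "de" (2 characters) before diverging; nothing deeper is shared.
Longest shared-prefix length: 2

2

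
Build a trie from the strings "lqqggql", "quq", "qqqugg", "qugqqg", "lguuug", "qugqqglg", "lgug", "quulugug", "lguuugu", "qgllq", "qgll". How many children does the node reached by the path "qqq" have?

1

The children of the "qqq" node are the distinct next characters among strings starting with "qqq".
Characters that immediately follow "qqq" among the stored strings: {u}.
That node has 1 child edge.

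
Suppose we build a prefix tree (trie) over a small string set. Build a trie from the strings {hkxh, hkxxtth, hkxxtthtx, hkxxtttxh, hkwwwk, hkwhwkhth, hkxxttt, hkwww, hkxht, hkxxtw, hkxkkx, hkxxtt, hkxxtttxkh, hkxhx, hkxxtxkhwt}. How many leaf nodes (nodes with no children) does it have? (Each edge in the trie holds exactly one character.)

10

A leaf is a node with no children — equivalently, the end of a word that is not a proper prefix of any other stored word.
Those words: "hkwhwkhth", "hkwwwk", "hkxht", "hkxhx", "hkxkkx", "hkxxtthtx", "hkxxtttxh", "hkxxtttxkh", "hkxxtw", "hkxxtxkhwt"
Leaf count: 10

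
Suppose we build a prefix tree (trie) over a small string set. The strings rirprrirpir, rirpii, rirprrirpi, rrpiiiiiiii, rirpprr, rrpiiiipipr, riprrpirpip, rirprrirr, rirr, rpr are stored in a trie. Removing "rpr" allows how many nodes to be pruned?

2

Walk "rpr" from the leaf back toward the root, removing each node that no remaining word uses.
The suffix "pr" (2 nodes) is used only by "rpr"; the node for "r" still has the child "i", so pruning stops there.
Nodes removed: 2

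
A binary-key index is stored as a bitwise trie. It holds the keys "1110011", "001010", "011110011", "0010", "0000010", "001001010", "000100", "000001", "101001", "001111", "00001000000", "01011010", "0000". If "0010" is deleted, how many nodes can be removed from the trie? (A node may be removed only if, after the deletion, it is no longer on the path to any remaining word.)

After clearing the end-marker at "0010", prune upward until reaching a node still needed by another word.
Every node on "0010" is still needed (e.g. by "001010"), so nothing is freed.
Nodes removed: 0

0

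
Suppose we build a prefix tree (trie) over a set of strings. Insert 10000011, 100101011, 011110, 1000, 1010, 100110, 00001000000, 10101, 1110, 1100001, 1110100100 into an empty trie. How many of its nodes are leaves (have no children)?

8

A leaf is a node with no children — equivalently, the end of a word that is not a proper prefix of any other stored word.
Those words: "00001000000", "011110", "10000011", "100101011", "100110", "10101", "1100001", "1110100100"
Leaf count: 8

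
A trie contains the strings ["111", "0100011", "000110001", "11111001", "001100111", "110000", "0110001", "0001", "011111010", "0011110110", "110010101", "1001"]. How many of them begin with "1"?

Filter for entries beginning with "1":
Matches: "1001", "110000", "110010101", "111", "11111001"
Count: 5

5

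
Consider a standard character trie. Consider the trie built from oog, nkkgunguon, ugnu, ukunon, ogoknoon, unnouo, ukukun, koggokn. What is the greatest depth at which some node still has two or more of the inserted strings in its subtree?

Look for the deepest trie node that still has at least two words in its subtree.
e.g. "ukukun" and "ukunon" share the prefix "uku" of length 3; no pair shares a longer one.
Longest shared-prefix length: 3

3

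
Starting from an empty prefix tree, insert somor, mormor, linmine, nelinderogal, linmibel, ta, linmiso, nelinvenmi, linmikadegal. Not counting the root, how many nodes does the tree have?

49

Count nodes per top-level branch (shared prefixes stored once):
  'l'-branch (linmibel, linmikadegal, linmine, linmiso): 19 nodes
  'm'-branch (mormor): 6 nodes
  'n'-branch (nelinderogal, nelinvenmi): 17 nodes
  's'-branch (somor): 5 nodes
  't'-branch (ta): 2 nodes
Sum: 49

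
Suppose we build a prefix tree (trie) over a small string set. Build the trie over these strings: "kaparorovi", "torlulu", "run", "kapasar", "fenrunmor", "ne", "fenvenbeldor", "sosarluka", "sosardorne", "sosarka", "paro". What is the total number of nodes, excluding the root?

Count nodes per top-level branch (shared prefixes stored once):
  'f'-branch (fenrunmor, fenvenbeldor): 18 nodes
  'k'-branch (kaparorovi, kapasar): 13 nodes
  'n'-branch (ne): 2 nodes
  'p'-branch (paro): 4 nodes
  'r'-branch (run): 3 nodes
  's'-branch (sosardorne, sosarka, sosarluka): 16 nodes
  't'-branch (torlulu): 7 nodes
Sum: 63

63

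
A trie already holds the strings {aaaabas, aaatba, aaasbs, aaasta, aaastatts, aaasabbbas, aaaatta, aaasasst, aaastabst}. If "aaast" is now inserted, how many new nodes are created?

"aaast" is already a full path in the trie; only an end-marker is added.
No new nodes are needed: 0.

0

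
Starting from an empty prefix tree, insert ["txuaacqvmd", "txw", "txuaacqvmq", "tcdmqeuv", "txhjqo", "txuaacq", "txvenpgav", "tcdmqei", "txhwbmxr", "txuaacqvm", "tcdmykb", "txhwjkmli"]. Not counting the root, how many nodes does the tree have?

44

For each word, the new-node count is its length minus the longest prefix already in the trie:
  "txuaacqvmd" → 10 new (t, x, u, a, a, c, q, v, m, d)
  "txw" → prefix "tx" already present; 1 new (w)
  "txuaacqvmq" → prefix "txuaacqvm" already present; 1 new (q)
  "tcdmqeuv" → prefix "t" already present; 7 new (c, d, m, q, e, u, v)
  "txhjqo" → prefix "tx" already present; 4 new (h, j, q, o)
  "txuaacq" → prefix "txuaacq" already present; 0 new (none)
  "txvenpgav" → prefix "tx" already present; 7 new (v, e, n, p, g, a, v)
  "tcdmqei" → prefix "tcdmqe" already present; 1 new (i)
  "txhwbmxr" → prefix "txh" already present; 5 new (w, b, m, x, r)
  "txuaacqvm" → prefix "txuaacqvm" already present; 0 new (none)
  "tcdmykb" → prefix "tcdm" already present; 3 new (y, k, b)
  "txhwjkmli" → prefix "txhw" already present; 5 new (j, k, m, l, i)
Total nodes = 10 + 1 + 1 + 7 + 4 + 0 + 7 + 1 + 5 + 0 + 3 + 5 = 44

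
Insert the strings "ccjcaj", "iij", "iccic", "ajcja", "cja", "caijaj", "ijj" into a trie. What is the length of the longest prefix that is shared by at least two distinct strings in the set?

1

Equivalently: take the maximum, over all pairs, of their longest common prefix length.
"caijaj" and "ccjcaj" agree on "c" (1 characters) before diverging; nothing deeper is shared.
Longest shared-prefix length: 1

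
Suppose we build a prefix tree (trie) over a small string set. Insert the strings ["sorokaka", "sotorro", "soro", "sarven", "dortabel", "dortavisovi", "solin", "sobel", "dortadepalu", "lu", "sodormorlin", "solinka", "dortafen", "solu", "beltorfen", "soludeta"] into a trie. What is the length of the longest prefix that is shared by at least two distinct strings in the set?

The deepest shared node is where two words last agree before diverging.
e.g. "dortabel" and "dortadepalu" share the prefix "dorta" of length 5; no pair shares a longer one.
Longest shared-prefix length: 5

5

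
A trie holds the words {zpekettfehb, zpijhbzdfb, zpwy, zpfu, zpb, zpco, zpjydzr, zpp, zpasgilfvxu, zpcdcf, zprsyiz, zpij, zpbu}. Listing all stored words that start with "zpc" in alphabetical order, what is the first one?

Words with prefix "zpc", in lexicographic order: "zpcdcf", "zpco"
Position 1: zpcdcf

zpcdcf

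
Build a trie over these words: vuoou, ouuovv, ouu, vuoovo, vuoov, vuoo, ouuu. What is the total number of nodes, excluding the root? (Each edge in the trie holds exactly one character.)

Insert word by word; a character creates a node only if that edge doesn't already exist:
  "vuoou" → 5 new (v, u, o, o, u)
  "ouuovv" → 6 new (o, u, u, o, v, v)
  "ouu" → prefix "ouu" already present; 0 new (none)
  "vuoovo" → prefix "vuoo" already present; 2 new (v, o)
  "vuoov" → prefix "vuoov" already present; 0 new (none)
  "vuoo" → prefix "vuoo" already present; 0 new (none)
  "ouuu" → prefix "ouu" already present; 1 new (u)
Total nodes = 5 + 6 + 0 + 2 + 0 + 0 + 1 = 14

14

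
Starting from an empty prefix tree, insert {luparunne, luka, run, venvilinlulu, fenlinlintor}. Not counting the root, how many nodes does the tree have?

Trace insertions, counting only characters that open a new branch:
  "luparunne" → 9 new (l, u, p, a, r, u, n, n, e)
  "luka" → prefix "lu" already present; 2 new (k, a)
  "run" → 3 new (r, u, n)
  "venvilinlulu" → 12 new (v, e, n, v, i, l, i, n, l, u, l, u)
  "fenlinlintor" → 12 new (f, e, n, l, i, n, l, i, n, t, o, r)
Total nodes = 9 + 2 + 3 + 12 + 12 = 38

38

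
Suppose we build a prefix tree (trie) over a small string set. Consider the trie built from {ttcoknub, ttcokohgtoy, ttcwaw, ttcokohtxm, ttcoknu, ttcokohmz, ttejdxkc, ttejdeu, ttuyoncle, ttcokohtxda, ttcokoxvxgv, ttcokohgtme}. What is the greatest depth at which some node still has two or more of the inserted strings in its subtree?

9

The deepest shared node is where two words last agree before diverging.
e.g. "ttcokohgtme" and "ttcokohgtoy" share the prefix "ttcokohgt" of length 9; no pair shares a longer one.
Longest shared-prefix length: 9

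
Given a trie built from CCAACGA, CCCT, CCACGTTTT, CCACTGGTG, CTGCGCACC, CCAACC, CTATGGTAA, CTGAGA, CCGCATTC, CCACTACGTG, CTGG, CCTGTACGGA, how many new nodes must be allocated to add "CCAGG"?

Walking "CCAGG" from the root, the first 3 characters ("CCA") follow existing edges; "G" is the first miss.
So 5 − 3 = 2 new nodes.

2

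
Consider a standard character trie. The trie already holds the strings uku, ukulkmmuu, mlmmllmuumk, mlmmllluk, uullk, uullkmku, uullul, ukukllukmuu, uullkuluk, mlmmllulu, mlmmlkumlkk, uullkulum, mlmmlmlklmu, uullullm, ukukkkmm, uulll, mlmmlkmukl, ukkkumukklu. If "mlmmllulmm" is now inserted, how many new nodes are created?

The longest prefix of "mlmmllulmm" already in the trie is "mlmmllul" (length 8).
So 10 − 8 = 2 new nodes.

2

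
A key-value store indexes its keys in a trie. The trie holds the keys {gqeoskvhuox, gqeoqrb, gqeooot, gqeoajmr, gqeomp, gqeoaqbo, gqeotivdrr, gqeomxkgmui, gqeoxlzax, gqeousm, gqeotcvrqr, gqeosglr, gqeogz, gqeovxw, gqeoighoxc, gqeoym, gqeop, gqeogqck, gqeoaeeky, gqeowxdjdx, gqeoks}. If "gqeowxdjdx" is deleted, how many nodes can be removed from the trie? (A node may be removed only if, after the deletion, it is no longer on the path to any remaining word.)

6

A node on "gqeowxdjdx"'s path can go only if nothing else ends at it or branches off below it.
The suffix "wxdjdx" (6 nodes) is used only by "gqeowxdjdx"; the node for "gqeo" still has the child "s", so pruning stops there.
Nodes removed: 6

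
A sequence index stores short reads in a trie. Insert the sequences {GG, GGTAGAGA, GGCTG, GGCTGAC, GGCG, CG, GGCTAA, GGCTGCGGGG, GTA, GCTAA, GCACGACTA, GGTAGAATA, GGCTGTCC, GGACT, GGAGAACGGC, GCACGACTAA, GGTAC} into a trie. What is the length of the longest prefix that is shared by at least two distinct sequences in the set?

9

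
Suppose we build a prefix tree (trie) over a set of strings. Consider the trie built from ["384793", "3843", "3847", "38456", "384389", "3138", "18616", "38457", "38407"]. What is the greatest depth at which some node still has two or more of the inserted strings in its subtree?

The deepest shared node is where two words last agree before diverging.
e.g. "3843" and "384389" share the prefix "3843" of length 4; no pair shares a longer one.
Longest shared-prefix length: 4

4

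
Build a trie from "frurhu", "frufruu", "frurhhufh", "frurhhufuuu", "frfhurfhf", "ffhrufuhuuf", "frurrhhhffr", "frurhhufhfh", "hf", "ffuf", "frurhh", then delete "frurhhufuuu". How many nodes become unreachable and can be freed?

Walk "frurhhufuuu" from the leaf back toward the root, removing each node that no remaining word uses.
The suffix "uuu" (3 nodes) is used only by "frurhhufuuu"; the node for "frurhhuf" still has the child "h", so pruning stops there.
Nodes removed: 3

3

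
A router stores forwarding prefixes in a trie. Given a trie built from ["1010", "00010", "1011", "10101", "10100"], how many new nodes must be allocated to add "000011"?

The longest prefix of "000011" already in the trie is "000" (length 3).
Each of the 3 remaining characters creates one node.

3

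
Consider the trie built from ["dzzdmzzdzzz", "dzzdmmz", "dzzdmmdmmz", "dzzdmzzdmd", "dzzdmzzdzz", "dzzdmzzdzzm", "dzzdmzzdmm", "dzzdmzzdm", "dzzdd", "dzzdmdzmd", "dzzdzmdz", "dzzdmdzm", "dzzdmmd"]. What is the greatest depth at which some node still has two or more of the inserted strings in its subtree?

Look for the deepest trie node that still has at least two words in its subtree.
"dzzdmzzdzz" and "dzzdmzzdzzm" agree on "dzzdmzzdzz" (10 characters) before diverging; nothing deeper is shared.
Longest shared-prefix length: 10

10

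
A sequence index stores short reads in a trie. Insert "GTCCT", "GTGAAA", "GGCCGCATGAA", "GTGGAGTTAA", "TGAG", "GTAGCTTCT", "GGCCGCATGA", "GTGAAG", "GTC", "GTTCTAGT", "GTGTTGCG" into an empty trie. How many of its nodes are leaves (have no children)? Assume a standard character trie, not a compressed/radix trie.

9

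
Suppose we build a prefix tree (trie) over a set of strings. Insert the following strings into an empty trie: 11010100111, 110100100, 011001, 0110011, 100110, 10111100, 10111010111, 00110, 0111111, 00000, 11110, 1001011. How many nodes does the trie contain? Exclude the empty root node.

56

For each word, the new-node count is its length minus the longest prefix already in the trie:
  "11010100111" → 11 new (1, 1, 0, 1, 0, 1, 0, 0, 1, 1, 1)
  "110100100" → prefix "11010" already present; 4 new (0, 1, 0, 0)
  "011001" → 6 new (0, 1, 1, 0, 0, 1)
  "0110011" → prefix "011001" already present; 1 new (1)
  "100110" → prefix "1" already present; 5 new (0, 0, 1, 1, 0)
  "10111100" → prefix "10" already present; 6 new (1, 1, 1, 1, 0, 0)
  "10111010111" → prefix "10111" already present; 6 new (0, 1, 0, 1, 1, 1)
  "00110" → prefix "0" already present; 4 new (0, 1, 1, 0)
  "0111111" → prefix "011" already present; 4 new (1, 1, 1, 1)
  "00000" → prefix "00" already present; 3 new (0, 0, 0)
  "11110" → prefix "11" already present; 3 new (1, 1, 0)
  "1001011" → prefix "1001" already present; 3 new (0, 1, 1)
Total nodes = 11 + 4 + 6 + 1 + 5 + 6 + 6 + 4 + 4 + 3 + 3 + 3 = 56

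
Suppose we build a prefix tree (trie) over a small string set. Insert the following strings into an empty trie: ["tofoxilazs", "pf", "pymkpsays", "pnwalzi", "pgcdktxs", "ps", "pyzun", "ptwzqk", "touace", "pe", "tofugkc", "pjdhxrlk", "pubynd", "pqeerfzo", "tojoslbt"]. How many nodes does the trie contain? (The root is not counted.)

Trace insertions, counting only characters that open a new branch:
  "tofoxilazs" → 10 new (t, o, f, o, x, i, l, a, z, s)
  "pf" → 2 new (p, f)
  "pymkpsays" → prefix "p" already present; 8 new (y, m, k, p, s, a, y, s)
  "pnwalzi" → prefix "p" already present; 6 new (n, w, a, l, z, i)
  "pgcdktxs" → prefix "p" already present; 7 new (g, c, d, k, t, x, s)
  "ps" → prefix "p" already present; 1 new (s)
  "pyzun" → prefix "py" already present; 3 new (z, u, n)
  "ptwzqk" → prefix "p" already present; 5 new (t, w, z, q, k)
  "touace" → prefix "to" already present; 4 new (u, a, c, e)
  "pe" → prefix "p" already present; 1 new (e)
  "tofugkc" → prefix "tof" already present; 4 new (u, g, k, c)
  "pjdhxrlk" → prefix "p" already present; 7 new (j, d, h, x, r, l, k)
  "pubynd" → prefix "p" already present; 5 new (u, b, y, n, d)
  "pqeerfzo" → prefix "p" already present; 7 new (q, e, e, r, f, z, o)
  "tojoslbt" → prefix "to" already present; 6 new (j, o, s, l, b, t)
Total nodes = 10 + 2 + 8 + 6 + 7 + 1 + 3 + 5 + 4 + 1 + 4 + 7 + 5 + 7 + 6 = 76

76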